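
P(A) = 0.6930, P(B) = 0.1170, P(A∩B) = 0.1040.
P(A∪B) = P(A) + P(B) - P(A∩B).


P(A∪B) = 0.6930 + 0.1170 - 0.1040
= 0.8100 - 0.1040
= 0.7060

P(A∪B) = 0.7060


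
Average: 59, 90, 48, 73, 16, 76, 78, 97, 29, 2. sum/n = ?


Sum = 59 + 90 + 48 + 73 + 16 + 76 + 78 + 97 + 29 + 2 = 568
n = 10
Mean = 568/10 = 56.8000

Mean = 56.8000


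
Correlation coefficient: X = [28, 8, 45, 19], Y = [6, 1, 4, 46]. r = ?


Mean X = 25.0000, Mean Y = 14.2500
SD X = 13.546217, SD Y = 18.417044
Cov = -48.750000
r = -48.750000/(13.546217*18.417044) = -0.1954

r = -0.1954


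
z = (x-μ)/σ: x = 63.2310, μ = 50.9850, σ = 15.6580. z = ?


z = (63.2310 - 50.9850)/15.6580
= 12.2460/15.6580
= 0.7821

z = 0.7821


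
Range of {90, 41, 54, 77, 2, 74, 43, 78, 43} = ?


Max = 90, Min = 2
Range = 90 - 2 = 88

Range = 88


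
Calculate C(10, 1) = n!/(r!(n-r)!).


C(10,1) = 10!/(1! × 9!)
= 3628800/(1 × 362880)
= 10

C(10,1) = 10


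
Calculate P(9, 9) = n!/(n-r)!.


P(9,9) = 9!/0!
= 362880/1
= 362880

P(9,9) = 362880


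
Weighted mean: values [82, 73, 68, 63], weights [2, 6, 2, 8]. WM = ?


Numerator = 82*2 + 73*6 + 68*2 + 63*8 = 1242
Denominator = 2 + 6 + 2 + 8 = 18
WM = 1242/18 = 69.0000

WM = 69.0000


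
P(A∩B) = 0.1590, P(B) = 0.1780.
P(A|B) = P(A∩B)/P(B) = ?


P(A|B) = 0.1590/0.1780 = 0.8933

P(A|B) = 0.8933


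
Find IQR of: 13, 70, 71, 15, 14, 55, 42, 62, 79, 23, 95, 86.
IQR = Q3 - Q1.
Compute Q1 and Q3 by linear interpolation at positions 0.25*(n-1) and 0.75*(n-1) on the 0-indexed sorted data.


Sorted: 13, 14, 15, 23, 42, 55, 62, 70, 71, 79, 86, 95
Q1 (25th %ile) = 21.0000
Q3 (75th %ile) = 73.0000
IQR = 73.0000 - 21.0000 = 52.0000

IQR = 52.0000


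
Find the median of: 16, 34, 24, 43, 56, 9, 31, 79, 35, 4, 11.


Sorted: 4, 9, 11, 16, 24, 31, 34, 35, 43, 56, 79
n = 11 (odd)
Middle value = 31

Median = 31


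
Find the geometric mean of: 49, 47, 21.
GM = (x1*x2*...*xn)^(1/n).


Product = 49 × 47 × 21 = 48363
GM = 48363^(1/3) = 36.4338

GM = 36.4338


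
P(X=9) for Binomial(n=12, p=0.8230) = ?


C(12,9) = 220
p^9 = 0.173220
(1-p)^3 = 0.005545
P = 220 * 0.173220 * 0.005545 = 0.2113

P(X=9) = 0.2113


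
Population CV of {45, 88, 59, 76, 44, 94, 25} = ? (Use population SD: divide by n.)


Mean = 61.5714
SD = 23.5606
CV = (23.5606/61.5714)*100 = 38.2655%

CV = 38.2655%


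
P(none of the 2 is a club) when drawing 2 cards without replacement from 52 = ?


P(no clubs) = (39/52) × (38/51)
= 0.5588

P = 0.5588


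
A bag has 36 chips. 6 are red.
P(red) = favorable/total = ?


P = 6/36 = 0.1667

P = 0.1667


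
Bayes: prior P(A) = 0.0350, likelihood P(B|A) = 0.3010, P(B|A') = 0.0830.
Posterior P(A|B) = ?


P(B) = P(B|A)*P(A) + P(B|A')*P(A')
= 0.3010*0.0350 + 0.0830*0.9650
= 0.010535 + 0.080095 = 0.090630
P(A|B) = 0.010535/0.090630 = 0.1162

P(A|B) = 0.1162


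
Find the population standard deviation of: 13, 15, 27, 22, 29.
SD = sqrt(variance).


Mean = 21.2000
Variance = 40.1600
SD = sqrt(40.1600) = 6.3372

SD = 6.3372


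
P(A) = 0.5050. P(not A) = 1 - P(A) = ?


P(not A) = 1 - 0.5050 = 0.4950

P(not A) = 0.4950


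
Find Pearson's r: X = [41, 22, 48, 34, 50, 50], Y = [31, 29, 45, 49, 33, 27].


Mean X = 40.8333, Mean Y = 35.6667
SD X = 10.172130, SD Y = 8.299933
Cov = -0.555556
r = -0.555556/(10.172130*8.299933) = -0.0066

r = -0.0066


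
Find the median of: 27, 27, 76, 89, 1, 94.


Sorted: 1, 27, 27, 76, 89, 94
n = 6 (even)
Middle values: 27 and 76
Median = (27+76)/2 = 51.5000

Median = 51.5000


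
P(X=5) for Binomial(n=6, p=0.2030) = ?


C(6,5) = 6
p^5 = 0.000345
(1-p)^1 = 0.797000
P = 6 * 0.000345 * 0.797000 = 0.0016

P(X=5) = 0.0016


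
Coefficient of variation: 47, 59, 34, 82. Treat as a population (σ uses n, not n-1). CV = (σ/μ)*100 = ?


Mean = 55.5000
SD = 17.6706
CV = (17.6706/55.5000)*100 = 31.8389%

CV = 31.8389%


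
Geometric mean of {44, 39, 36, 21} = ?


Product = 44 × 39 × 36 × 21 = 1297296
GM = 1297296^(1/4) = 33.7489

GM = 33.7489


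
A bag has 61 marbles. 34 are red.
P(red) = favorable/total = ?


P = 34/61 = 0.5574

P = 0.5574


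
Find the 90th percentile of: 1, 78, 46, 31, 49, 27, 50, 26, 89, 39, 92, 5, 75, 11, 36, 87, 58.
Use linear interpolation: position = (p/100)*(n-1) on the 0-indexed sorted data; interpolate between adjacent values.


Sorted: 1, 5, 11, 26, 27, 31, 36, 39, 46, 49, 50, 58, 75, 78, 87, 89, 92
n = 17
Index = 90/100 * 16 = 14.4000
Lower = data[14] = 87, Upper = data[15] = 89
P90 = 87 + 0.4000*(2) = 87.8000

P90 = 87.8000


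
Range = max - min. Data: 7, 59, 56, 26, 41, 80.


Max = 80, Min = 7
Range = 80 - 7 = 73

Range = 73


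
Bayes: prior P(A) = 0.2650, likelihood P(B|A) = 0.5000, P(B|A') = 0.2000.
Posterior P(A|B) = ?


P(B) = P(B|A)*P(A) + P(B|A')*P(A')
= 0.5000*0.2650 + 0.2000*0.7350
= 0.132500 + 0.147000 = 0.279500
P(A|B) = 0.132500/0.279500 = 0.4741

P(A|B) = 0.4741


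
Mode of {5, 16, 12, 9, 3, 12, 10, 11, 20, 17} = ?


Frequencies: 3:1, 5:1, 9:1, 10:1, 11:1, 12:2, 16:1, 17:1, 20:1
Max frequency = 2
Mode = 12

Mode = 12


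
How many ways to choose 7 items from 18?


C(18,7) = 18!/(7! × 11!)
= 6402373705728000/(5040 × 39916800)
= 31824

C(18,7) = 31824


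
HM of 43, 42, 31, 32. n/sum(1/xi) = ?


Sum of reciprocals = 1/43 + 1/42 + 1/31 + 1/32 = 0.110573
HM = 4/0.110573 = 36.1751

HM = 36.1751


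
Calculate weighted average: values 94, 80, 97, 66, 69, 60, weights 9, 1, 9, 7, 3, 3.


Numerator = 94*9 + 80*1 + 97*9 + 66*7 + 69*3 + 60*3 = 2648
Denominator = 9 + 1 + 9 + 7 + 3 + 3 = 32
WM = 2648/32 = 82.7500

WM = 82.7500


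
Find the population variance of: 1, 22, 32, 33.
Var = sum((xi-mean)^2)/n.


Mean = 22.0000
Squared deviations: 441.0000, 0, 100.0000, 121.0000
Sum = 662.0000
Variance = 662.0000/4 = 165.5000

Variance = 165.5000


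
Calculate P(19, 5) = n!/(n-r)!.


P(19,5) = 19!/14!
= 121645100408832000/87178291200
= 1395360

P(19,5) = 1395360


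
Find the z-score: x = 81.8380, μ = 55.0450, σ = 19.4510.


z = (81.8380 - 55.0450)/19.4510
= 26.7930/19.4510
= 1.3775

z = 1.3775


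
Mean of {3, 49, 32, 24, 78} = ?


Sum = 3 + 49 + 32 + 24 + 78 = 186
n = 5
Mean = 186/5 = 37.2000

Mean = 37.2000


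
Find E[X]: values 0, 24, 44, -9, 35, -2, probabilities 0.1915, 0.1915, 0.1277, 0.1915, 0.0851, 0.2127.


E[X] = 0*0.1915 + 24*0.1915 + 44*0.1277 - 9*0.1915 + 35*0.0851 - 2*0.2127
= 0 + 4.5960 + 5.6188 - 1.7235 + 2.9785 - 0.4254
= 11.0444

E[X] = 11.0444


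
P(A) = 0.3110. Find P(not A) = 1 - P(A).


P(not A) = 1 - 0.3110 = 0.6890

P(not A) = 0.6890


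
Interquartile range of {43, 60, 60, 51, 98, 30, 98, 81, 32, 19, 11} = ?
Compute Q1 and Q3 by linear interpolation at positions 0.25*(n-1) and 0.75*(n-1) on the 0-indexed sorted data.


Sorted: 11, 19, 30, 32, 43, 51, 60, 60, 81, 98, 98
Q1 (25th %ile) = 31.0000
Q3 (75th %ile) = 70.5000
IQR = 70.5000 - 31.0000 = 39.5000

IQR = 39.5000


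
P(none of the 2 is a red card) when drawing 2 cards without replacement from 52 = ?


P(no red cards) = (26/52) × (25/51)
= 0.2451

P = 0.2451


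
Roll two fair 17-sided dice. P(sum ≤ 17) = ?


Total outcomes = 17×17 = 289
Favorable (sum ≤ 17): 136
P = 136/289 = 0.4706

P = 0.4706


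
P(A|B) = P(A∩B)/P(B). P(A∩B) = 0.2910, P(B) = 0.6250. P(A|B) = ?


P(A|B) = 0.2910/0.6250 = 0.4656

P(A|B) = 0.4656


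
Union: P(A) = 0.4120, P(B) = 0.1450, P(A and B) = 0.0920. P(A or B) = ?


P(A∪B) = 0.4120 + 0.1450 - 0.0920
= 0.5570 - 0.0920
= 0.4650

P(A∪B) = 0.4650


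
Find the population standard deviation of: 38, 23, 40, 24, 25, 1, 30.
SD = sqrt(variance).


Mean = 25.8571
Variance = 142.1224
SD = sqrt(142.1224) = 11.9215

SD = 11.9215


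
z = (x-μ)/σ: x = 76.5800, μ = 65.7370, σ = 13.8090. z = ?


z = (76.5800 - 65.7370)/13.8090
= 10.8430/13.8090
= 0.7852

z = 0.7852


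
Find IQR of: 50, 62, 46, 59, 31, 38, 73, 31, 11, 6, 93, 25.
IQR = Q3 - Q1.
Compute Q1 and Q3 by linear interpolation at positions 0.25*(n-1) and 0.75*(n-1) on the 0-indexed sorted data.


Sorted: 6, 11, 25, 31, 31, 38, 46, 50, 59, 62, 73, 93
Q1 (25th %ile) = 29.5000
Q3 (75th %ile) = 59.7500
IQR = 59.7500 - 29.5000 = 30.2500

IQR = 30.2500


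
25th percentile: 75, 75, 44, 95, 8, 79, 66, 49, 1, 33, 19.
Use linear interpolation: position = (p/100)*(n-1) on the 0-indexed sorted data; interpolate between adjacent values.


Sorted: 1, 8, 19, 33, 44, 49, 66, 75, 75, 79, 95
n = 11
Index = 25/100 * 10 = 2.5000
Lower = data[2] = 19, Upper = data[3] = 33
P25 = 19 + 0.5000*(14) = 26.0000

P25 = 26.0000


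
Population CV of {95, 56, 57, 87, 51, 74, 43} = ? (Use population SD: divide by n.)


Mean = 66.1429
SD = 18.0509
CV = (18.0509/66.1429)*100 = 27.2909%

CV = 27.2909%


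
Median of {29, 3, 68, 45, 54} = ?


Sorted: 3, 29, 45, 54, 68
n = 5 (odd)
Middle value = 45

Median = 45


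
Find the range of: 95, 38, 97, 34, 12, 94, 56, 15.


Max = 97, Min = 12
Range = 97 - 12 = 85

Range = 85


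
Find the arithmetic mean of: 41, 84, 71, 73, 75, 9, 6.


Sum = 41 + 84 + 71 + 73 + 75 + 9 + 6 = 359
n = 7
Mean = 359/7 = 51.2857

Mean = 51.2857


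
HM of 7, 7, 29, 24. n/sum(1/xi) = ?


Sum of reciprocals = 1/7 + 1/7 + 1/29 + 1/24 = 0.361864
HM = 4/0.361864 = 11.0539

HM = 11.0539


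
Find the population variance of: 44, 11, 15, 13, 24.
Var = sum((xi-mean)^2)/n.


Mean = 21.4000
Squared deviations: 510.7600, 108.1600, 40.9600, 70.5600, 6.7600
Sum = 737.2000
Variance = 737.2000/5 = 147.4400

Variance = 147.4400


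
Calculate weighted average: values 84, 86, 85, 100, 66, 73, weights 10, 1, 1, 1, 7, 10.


Numerator = 84*10 + 86*1 + 85*1 + 100*1 + 66*7 + 73*10 = 2303
Denominator = 10 + 1 + 1 + 1 + 7 + 10 = 30
WM = 2303/30 = 76.7667

WM = 76.7667


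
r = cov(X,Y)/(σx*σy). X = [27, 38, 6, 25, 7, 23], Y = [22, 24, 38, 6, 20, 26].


Mean X = 21.0000, Mean Y = 22.6667
SD X = 11.298968, SD Y = 9.428090
Cov = -39.000000
r = -39.000000/(11.298968*9.428090) = -0.3661

r = -0.3661


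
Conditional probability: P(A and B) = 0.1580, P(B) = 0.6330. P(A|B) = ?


P(A|B) = 0.1580/0.6330 = 0.2496

P(A|B) = 0.2496


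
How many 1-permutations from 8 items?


P(8,1) = 8!/7!
= 40320/5040
= 8

P(8,1) = 8


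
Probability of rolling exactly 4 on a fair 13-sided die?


Favorable outcomes (roll = 4): 1
Total outcomes = 13
P = 1/13 = 0.0769

P = 0.0769


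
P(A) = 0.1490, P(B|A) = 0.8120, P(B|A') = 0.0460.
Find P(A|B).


P(B) = P(B|A)*P(A) + P(B|A')*P(A')
= 0.8120*0.1490 + 0.0460*0.8510
= 0.120988 + 0.039146 = 0.160134
P(A|B) = 0.120988/0.160134 = 0.7555

P(A|B) = 0.7555


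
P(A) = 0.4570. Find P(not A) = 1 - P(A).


P(not A) = 1 - 0.4570 = 0.5430

P(not A) = 0.5430


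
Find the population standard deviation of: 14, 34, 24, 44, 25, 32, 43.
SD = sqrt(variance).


Mean = 30.8571
Variance = 99.5510
SD = sqrt(99.5510) = 9.9775

SD = 9.9775


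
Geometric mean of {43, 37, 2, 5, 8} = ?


Product = 43 × 37 × 2 × 5 × 8 = 127280
GM = 127280^(1/5) = 10.4943

GM = 10.4943


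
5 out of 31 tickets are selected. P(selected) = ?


P = 5/31 = 0.1613

P = 0.1613


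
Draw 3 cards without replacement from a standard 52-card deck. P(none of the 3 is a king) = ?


P(no kings) = (48/52) × (47/51) × (46/50)
= 0.7826

P = 0.7826


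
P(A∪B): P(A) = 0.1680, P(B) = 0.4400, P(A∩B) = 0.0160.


P(A∪B) = 0.1680 + 0.4400 - 0.0160
= 0.6080 - 0.0160
= 0.5920

P(A∪B) = 0.5920


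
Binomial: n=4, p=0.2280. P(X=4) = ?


C(4,4) = 1
p^4 = 0.002702
(1-p)^0 = 1.000000
P = 1 * 0.002702 * 1.000000 = 0.0027

P(X=4) = 0.0027


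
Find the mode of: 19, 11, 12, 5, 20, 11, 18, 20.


Frequencies: 5:1, 11:2, 12:1, 18:1, 19:1, 20:2
Max frequency = 2
Mode = 11, 20

Mode = 11, 20


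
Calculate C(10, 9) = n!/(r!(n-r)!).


C(10,9) = 10!/(9! × 1!)
= 3628800/(362880 × 1)
= 10

C(10,9) = 10


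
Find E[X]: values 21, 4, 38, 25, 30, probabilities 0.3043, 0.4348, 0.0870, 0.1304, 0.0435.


E[X] = 21*0.3043 + 4*0.4348 + 38*0.0870 + 25*0.1304 + 30*0.0435
= 6.3903 + 1.7392 + 3.3060 + 3.2600 + 1.3050
= 16.0005

E[X] = 16.0005


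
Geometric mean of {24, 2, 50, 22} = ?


Product = 24 × 2 × 50 × 22 = 52800
GM = 52800^(1/4) = 15.1586

GM = 15.1586


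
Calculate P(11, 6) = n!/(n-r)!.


P(11,6) = 11!/5!
= 39916800/120
= 332640

P(11,6) = 332640


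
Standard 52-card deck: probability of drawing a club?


13 clubs in 52 cards
P = 13/52 = 0.2500

P = 0.2500


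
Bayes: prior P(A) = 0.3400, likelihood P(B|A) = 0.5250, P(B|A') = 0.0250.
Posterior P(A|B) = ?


P(B) = P(B|A)*P(A) + P(B|A')*P(A')
= 0.5250*0.3400 + 0.0250*0.6600
= 0.178500 + 0.016500 = 0.195000
P(A|B) = 0.178500/0.195000 = 0.9154

P(A|B) = 0.9154


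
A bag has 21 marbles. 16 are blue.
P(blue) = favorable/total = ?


P = 16/21 = 0.7619

P = 0.7619


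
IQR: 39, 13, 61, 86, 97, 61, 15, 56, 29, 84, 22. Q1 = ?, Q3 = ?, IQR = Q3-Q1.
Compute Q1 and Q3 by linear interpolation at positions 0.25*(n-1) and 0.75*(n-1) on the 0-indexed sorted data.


Sorted: 13, 15, 22, 29, 39, 56, 61, 61, 84, 86, 97
Q1 (25th %ile) = 25.5000
Q3 (75th %ile) = 72.5000
IQR = 72.5000 - 25.5000 = 47.0000

IQR = 47.0000


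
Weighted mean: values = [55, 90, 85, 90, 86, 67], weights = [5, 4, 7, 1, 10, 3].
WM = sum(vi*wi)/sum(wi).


Numerator = 55*5 + 90*4 + 85*7 + 90*1 + 86*10 + 67*3 = 2381
Denominator = 5 + 4 + 7 + 1 + 10 + 3 = 30
WM = 2381/30 = 79.3667

WM = 79.3667


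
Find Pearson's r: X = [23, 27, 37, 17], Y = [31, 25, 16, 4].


Mean X = 26.0000, Mean Y = 19.0000
SD X = 7.280110, SD Y = 10.173495
Cov = 18.000000
r = 18.000000/(7.280110*10.173495) = 0.2430

r = 0.2430


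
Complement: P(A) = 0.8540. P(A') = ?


P(not A) = 1 - 0.8540 = 0.1460

P(not A) = 0.1460


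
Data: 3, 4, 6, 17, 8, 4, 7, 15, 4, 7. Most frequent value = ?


Frequencies: 3:1, 4:3, 6:1, 7:2, 8:1, 15:1, 17:1
Max frequency = 3
Mode = 4

Mode = 4


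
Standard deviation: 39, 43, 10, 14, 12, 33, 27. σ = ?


Mean = 25.4286
Variance = 157.3878
SD = sqrt(157.3878) = 12.5454

SD = 12.5454


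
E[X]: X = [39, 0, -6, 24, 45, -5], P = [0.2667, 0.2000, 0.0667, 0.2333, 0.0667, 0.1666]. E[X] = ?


E[X] = 39*0.2667 + 0*0.2000 - 6*0.0667 + 24*0.2333 + 45*0.0667 - 5*0.1666
= 10.4013 + 0 - 0.4002 + 5.5992 + 3.0015 - 0.8330
= 17.7688

E[X] = 17.7688


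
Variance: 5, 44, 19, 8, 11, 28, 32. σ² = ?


Mean = 21.0000
Squared deviations: 256.0000, 529.0000, 4.0000, 169.0000, 100.0000, 49.0000, 121.0000
Sum = 1228.0000
Variance = 1228.0000/7 = 175.4286

Variance = 175.4286


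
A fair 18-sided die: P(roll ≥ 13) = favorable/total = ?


Favorable outcomes (roll ≥ 13): 6
Total outcomes = 18
P = 6/18 = 0.3333

P = 0.3333


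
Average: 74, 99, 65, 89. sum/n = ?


Sum = 74 + 99 + 65 + 89 = 327
n = 4
Mean = 327/4 = 81.7500

Mean = 81.7500


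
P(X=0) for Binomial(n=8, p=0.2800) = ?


C(8,0) = 1
p^0 = 1.000000
(1-p)^8 = 0.072220
P = 1 * 1.000000 * 0.072220 = 0.0722

P(X=0) = 0.0722


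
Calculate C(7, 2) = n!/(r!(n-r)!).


C(7,2) = 7!/(2! × 5!)
= 5040/(2 × 120)
= 21

C(7,2) = 21


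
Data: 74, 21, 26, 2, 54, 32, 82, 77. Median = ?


Sorted: 2, 21, 26, 32, 54, 74, 77, 82
n = 8 (even)
Middle values: 32 and 54
Median = (32+54)/2 = 43.0000

Median = 43.0000


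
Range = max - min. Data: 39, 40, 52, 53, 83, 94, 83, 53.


Max = 94, Min = 39
Range = 94 - 39 = 55

Range = 55


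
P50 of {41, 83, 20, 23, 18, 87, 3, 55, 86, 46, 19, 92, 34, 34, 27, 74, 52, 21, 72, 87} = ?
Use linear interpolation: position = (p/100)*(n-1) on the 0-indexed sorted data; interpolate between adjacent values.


Sorted: 3, 18, 19, 20, 21, 23, 27, 34, 34, 41, 46, 52, 55, 72, 74, 83, 86, 87, 87, 92
n = 20
Index = 50/100 * 19 = 9.5000
Lower = data[9] = 41, Upper = data[10] = 46
P50 = 41 + 0.5000*(5) = 43.5000

P50 = 43.5000


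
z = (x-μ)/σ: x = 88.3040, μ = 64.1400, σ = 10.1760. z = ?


z = (88.3040 - 64.1400)/10.1760
= 24.1640/10.1760
= 2.3746

z = 2.3746


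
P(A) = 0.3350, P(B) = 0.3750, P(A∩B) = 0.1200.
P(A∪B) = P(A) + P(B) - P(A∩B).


P(A∪B) = 0.3350 + 0.3750 - 0.1200
= 0.7100 - 0.1200
= 0.5900

P(A∪B) = 0.5900


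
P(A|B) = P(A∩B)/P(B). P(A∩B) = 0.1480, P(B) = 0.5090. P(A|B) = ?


P(A|B) = 0.1480/0.5090 = 0.2908

P(A|B) = 0.2908


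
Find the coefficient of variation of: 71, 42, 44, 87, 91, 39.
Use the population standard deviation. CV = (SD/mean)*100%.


Mean = 62.3333
SD = 21.5999
CV = (21.5999/62.3333)*100 = 34.6522%

CV = 34.6522%


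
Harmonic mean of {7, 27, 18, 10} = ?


Sum of reciprocals = 1/7 + 1/27 + 1/18 + 1/10 = 0.335450
HM = 4/0.335450 = 11.9243

HM = 11.9243


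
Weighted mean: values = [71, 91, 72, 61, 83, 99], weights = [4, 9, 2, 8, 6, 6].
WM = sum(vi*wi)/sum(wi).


Numerator = 71*4 + 91*9 + 72*2 + 61*8 + 83*6 + 99*6 = 2827
Denominator = 4 + 9 + 2 + 8 + 6 + 6 = 35
WM = 2827/35 = 80.7714

WM = 80.7714


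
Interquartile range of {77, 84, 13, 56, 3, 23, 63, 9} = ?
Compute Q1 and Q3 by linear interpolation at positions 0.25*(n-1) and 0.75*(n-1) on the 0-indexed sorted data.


Sorted: 3, 9, 13, 23, 56, 63, 77, 84
Q1 (25th %ile) = 12.0000
Q3 (75th %ile) = 66.5000
IQR = 66.5000 - 12.0000 = 54.5000

IQR = 54.5000


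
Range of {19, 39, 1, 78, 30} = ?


Max = 78, Min = 1
Range = 78 - 1 = 77

Range = 77


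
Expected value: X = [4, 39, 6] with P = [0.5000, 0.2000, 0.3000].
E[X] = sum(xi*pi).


E[X] = 4*0.5000 + 39*0.2000 + 6*0.3000
= 2.0000 + 7.8000 + 1.8000
= 11.6000

E[X] = 11.6000


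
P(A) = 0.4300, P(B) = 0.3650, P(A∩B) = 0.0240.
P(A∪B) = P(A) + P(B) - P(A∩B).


P(A∪B) = 0.4300 + 0.3650 - 0.0240
= 0.7950 - 0.0240
= 0.7710

P(A∪B) = 0.7710


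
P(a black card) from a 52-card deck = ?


26 black cards in 52 cards
P = 26/52 = 0.5000

P = 0.5000


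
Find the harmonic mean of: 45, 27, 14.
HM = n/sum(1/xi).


Sum of reciprocals = 1/45 + 1/27 + 1/14 = 0.130688
HM = 3/0.130688 = 22.9555

HM = 22.9555


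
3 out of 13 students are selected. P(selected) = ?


P = 3/13 = 0.2308

P = 0.2308


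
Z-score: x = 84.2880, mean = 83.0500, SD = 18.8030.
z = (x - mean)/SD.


z = (84.2880 - 83.0500)/18.8030
= 1.2380/18.8030
= 0.0658

z = 0.0658


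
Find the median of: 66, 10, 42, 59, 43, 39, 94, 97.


Sorted: 10, 39, 42, 43, 59, 66, 94, 97
n = 8 (even)
Middle values: 43 and 59
Median = (43+59)/2 = 51.0000

Median = 51.0000


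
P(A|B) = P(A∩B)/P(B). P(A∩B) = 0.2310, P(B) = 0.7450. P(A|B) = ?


P(A|B) = 0.2310/0.7450 = 0.3101

P(A|B) = 0.3101


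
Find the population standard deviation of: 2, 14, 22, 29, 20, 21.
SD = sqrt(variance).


Mean = 18.0000
Variance = 70.3333
SD = sqrt(70.3333) = 8.3865

SD = 8.3865


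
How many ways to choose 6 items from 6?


C(6,6) = 6!/(6! × 0!)
= 720/(720 × 1)
= 1

C(6,6) = 1


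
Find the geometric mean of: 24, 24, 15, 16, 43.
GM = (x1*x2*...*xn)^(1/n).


Product = 24 × 24 × 15 × 16 × 43 = 5944320
GM = 5944320^(1/5) = 22.6371

GM = 22.6371


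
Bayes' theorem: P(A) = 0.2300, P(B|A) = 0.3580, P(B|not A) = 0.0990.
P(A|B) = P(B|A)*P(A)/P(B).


P(B) = P(B|A)*P(A) + P(B|A')*P(A')
= 0.3580*0.2300 + 0.0990*0.7700
= 0.082340 + 0.076230 = 0.158570
P(A|B) = 0.082340/0.158570 = 0.5193

P(A|B) = 0.5193


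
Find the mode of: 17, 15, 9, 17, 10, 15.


Frequencies: 9:1, 10:1, 15:2, 17:2
Max frequency = 2
Mode = 15, 17

Mode = 15, 17


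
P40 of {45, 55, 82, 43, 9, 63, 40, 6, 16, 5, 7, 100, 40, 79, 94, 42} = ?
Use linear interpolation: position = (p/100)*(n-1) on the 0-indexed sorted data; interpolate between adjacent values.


Sorted: 5, 6, 7, 9, 16, 40, 40, 42, 43, 45, 55, 63, 79, 82, 94, 100
n = 16
Index = 40/100 * 15 = 6.0000
Lower = data[6] = 40, Upper = data[7] = 42
P40 = 40 + 0*(2) = 40.0000

P40 = 40.0000


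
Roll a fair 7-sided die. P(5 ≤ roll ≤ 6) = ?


Favorable outcomes (5 ≤ roll ≤ 6): 2
Total outcomes = 7
P = 2/7 = 0.2857

P = 0.2857


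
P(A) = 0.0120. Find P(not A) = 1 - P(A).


P(not A) = 1 - 0.0120 = 0.9880

P(not A) = 0.9880


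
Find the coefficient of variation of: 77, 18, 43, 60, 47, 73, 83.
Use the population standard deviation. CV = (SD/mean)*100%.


Mean = 57.2857
SD = 21.2382
CV = (21.2382/57.2857)*100 = 37.0742%

CV = 37.0742%


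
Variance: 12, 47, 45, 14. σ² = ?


Mean = 29.5000
Squared deviations: 306.2500, 306.2500, 240.2500, 240.2500
Sum = 1093.0000
Variance = 1093.0000/4 = 273.2500

Variance = 273.2500


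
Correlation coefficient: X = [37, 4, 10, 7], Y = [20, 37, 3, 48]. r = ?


Mean X = 14.5000, Mean Y = 27.0000
SD X = 13.162447, SD Y = 17.073371
Cov = -78.000000
r = -78.000000/(13.162447*17.073371) = -0.3471

r = -0.3471


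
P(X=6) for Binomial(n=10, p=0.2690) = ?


C(10,6) = 210
p^6 = 0.000379
(1-p)^4 = 0.285542
P = 210 * 0.000379 * 0.285542 = 0.0227

P(X=6) = 0.0227


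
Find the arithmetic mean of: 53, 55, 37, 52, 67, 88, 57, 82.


Sum = 53 + 55 + 37 + 52 + 67 + 88 + 57 + 82 = 491
n = 8
Mean = 491/8 = 61.3750

Mean = 61.3750


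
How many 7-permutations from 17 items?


P(17,7) = 17!/10!
= 355687428096000/3628800
= 98017920

P(17,7) = 98017920


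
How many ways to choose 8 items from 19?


C(19,8) = 19!/(8! × 11!)
= 121645100408832000/(40320 × 39916800)
= 75582

C(19,8) = 75582


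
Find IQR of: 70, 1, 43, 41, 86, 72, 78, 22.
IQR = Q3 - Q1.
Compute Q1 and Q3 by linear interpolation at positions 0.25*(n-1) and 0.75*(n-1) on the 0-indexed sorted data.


Sorted: 1, 22, 41, 43, 70, 72, 78, 86
Q1 (25th %ile) = 36.2500
Q3 (75th %ile) = 73.5000
IQR = 73.5000 - 36.2500 = 37.2500

IQR = 37.2500


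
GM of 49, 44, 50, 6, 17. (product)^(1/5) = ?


Product = 49 × 44 × 50 × 6 × 17 = 10995600
GM = 10995600^(1/5) = 25.6002

GM = 25.6002


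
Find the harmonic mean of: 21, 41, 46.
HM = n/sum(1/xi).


Sum of reciprocals = 1/21 + 1/41 + 1/46 = 0.093748
HM = 3/0.093748 = 32.0005

HM = 32.0005


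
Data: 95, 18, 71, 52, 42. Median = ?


Sorted: 18, 42, 52, 71, 95
n = 5 (odd)
Middle value = 52

Median = 52


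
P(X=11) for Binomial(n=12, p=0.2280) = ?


C(12,11) = 12
p^11 = 8.655324e-08
(1-p)^1 = 0.772000
P = 12 * 8.655324e-08 * 0.772000 = 8.0183e-07

P(X=11) = 8.0183e-07


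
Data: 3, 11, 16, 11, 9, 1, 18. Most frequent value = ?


Frequencies: 1:1, 3:1, 9:1, 11:2, 16:1, 18:1
Max frequency = 2
Mode = 11

Mode = 11


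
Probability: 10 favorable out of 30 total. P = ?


P = 10/30 = 0.3333

P = 0.3333


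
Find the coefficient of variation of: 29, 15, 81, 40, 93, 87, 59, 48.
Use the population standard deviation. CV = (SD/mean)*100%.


Mean = 56.5000
SD = 26.6740
CV = (26.6740/56.5000)*100 = 47.2105%

CV = 47.2105%


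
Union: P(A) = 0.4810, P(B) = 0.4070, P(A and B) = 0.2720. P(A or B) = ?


P(A∪B) = 0.4810 + 0.4070 - 0.2720
= 0.8880 - 0.2720
= 0.6160

P(A∪B) = 0.6160


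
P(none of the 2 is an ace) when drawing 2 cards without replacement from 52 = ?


P(no aces) = (48/52) × (47/51)
= 0.8507

P = 0.8507


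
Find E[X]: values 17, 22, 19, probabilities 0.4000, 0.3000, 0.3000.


E[X] = 17*0.4000 + 22*0.3000 + 19*0.3000
= 6.8000 + 6.6000 + 5.7000
= 19.1000

E[X] = 19.1000


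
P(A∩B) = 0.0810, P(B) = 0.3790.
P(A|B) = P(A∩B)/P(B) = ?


P(A|B) = 0.0810/0.3790 = 0.2137

P(A|B) = 0.2137


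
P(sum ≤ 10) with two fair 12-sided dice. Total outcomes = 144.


Total outcomes = 12×12 = 144
Favorable (sum ≤ 10): 45
P = 45/144 = 0.3125

P = 0.3125


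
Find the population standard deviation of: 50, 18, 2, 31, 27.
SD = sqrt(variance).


Mean = 25.6000
Variance = 248.2400
SD = sqrt(248.2400) = 15.7556

SD = 15.7556


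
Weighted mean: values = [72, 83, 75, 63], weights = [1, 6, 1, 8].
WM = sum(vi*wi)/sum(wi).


Numerator = 72*1 + 83*6 + 75*1 + 63*8 = 1149
Denominator = 1 + 6 + 1 + 8 = 16
WM = 1149/16 = 71.8125

WM = 71.8125


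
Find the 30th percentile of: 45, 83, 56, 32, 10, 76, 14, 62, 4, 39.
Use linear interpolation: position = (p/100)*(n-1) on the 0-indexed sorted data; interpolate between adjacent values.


Sorted: 4, 10, 14, 32, 39, 45, 56, 62, 76, 83
n = 10
Index = 30/100 * 9 = 2.7000
Lower = data[2] = 14, Upper = data[3] = 32
P30 = 14 + 0.7000*(18) = 26.6000

P30 = 26.6000


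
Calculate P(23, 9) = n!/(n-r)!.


P(23,9) = 23!/14!
= 25852016738884976640000/87178291200
= 296541907200

P(23,9) = 296541907200


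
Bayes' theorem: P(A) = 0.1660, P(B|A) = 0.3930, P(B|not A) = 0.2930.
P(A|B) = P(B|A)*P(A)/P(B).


P(B) = P(B|A)*P(A) + P(B|A')*P(A')
= 0.3930*0.1660 + 0.2930*0.8340
= 0.065238 + 0.244362 = 0.309600
P(A|B) = 0.065238/0.309600 = 0.2107

P(A|B) = 0.2107


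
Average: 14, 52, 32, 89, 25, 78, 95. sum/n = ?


Sum = 14 + 52 + 32 + 89 + 25 + 78 + 95 = 385
n = 7
Mean = 385/7 = 55.0000

Mean = 55.0000


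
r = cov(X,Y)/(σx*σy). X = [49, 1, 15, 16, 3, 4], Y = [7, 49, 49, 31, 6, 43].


Mean X = 14.6667, Mean Y = 30.8333
SD X = 16.418147, SD Y = 18.224678
Cov = -150.055556
r = -150.055556/(16.418147*18.224678) = -0.5015

r = -0.5015


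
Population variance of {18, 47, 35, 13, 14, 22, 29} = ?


Mean = 25.4286
Squared deviations: 55.1837, 465.3265, 91.6122, 154.4694, 130.6122, 11.7551, 12.7551
Sum = 921.7143
Variance = 921.7143/7 = 131.6735

Variance = 131.6735


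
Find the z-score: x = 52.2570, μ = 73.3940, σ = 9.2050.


z = (52.2570 - 73.3940)/9.2050
= -21.1370/9.2050
= -2.2963

z = -2.2963


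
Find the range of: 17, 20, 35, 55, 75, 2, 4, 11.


Max = 75, Min = 2
Range = 75 - 2 = 73

Range = 73


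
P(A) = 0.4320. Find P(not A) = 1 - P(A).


P(not A) = 1 - 0.4320 = 0.5680

P(not A) = 0.5680


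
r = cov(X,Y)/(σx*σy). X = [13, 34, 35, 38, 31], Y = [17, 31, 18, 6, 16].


Mean X = 30.2000, Mean Y = 17.6000
SD X = 8.885944, SD Y = 7.964923
Cov = -5.720000
r = -5.720000/(8.885944*7.964923) = -0.0808

r = -0.0808


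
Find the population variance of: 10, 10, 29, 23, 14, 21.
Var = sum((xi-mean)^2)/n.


Mean = 17.8333
Squared deviations: 61.3611, 61.3611, 124.6944, 26.6944, 14.6944, 10.0278
Sum = 298.8333
Variance = 298.8333/6 = 49.8056

Variance = 49.8056


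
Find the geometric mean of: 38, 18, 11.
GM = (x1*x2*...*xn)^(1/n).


Product = 38 × 18 × 11 = 7524
GM = 7524^(1/3) = 19.5952

GM = 19.5952


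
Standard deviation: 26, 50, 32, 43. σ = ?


Mean = 37.7500
Variance = 87.1875
SD = sqrt(87.1875) = 9.3374

SD = 9.3374


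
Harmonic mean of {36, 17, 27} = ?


Sum of reciprocals = 1/36 + 1/17 + 1/27 = 0.123638
HM = 3/0.123638 = 24.2643

HM = 24.2643


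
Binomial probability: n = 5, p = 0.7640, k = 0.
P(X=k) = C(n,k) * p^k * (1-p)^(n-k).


C(5,0) = 1
p^0 = 1.000000
(1-p)^5 = 0.000732
P = 1 * 1.000000 * 0.000732 = 0.0007

P(X=0) = 0.0007


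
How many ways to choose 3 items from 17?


C(17,3) = 17!/(3! × 14!)
= 355687428096000/(6 × 87178291200)
= 680

C(17,3) = 680


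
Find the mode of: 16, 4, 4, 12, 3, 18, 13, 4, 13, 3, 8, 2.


Frequencies: 2:1, 3:2, 4:3, 8:1, 12:1, 13:2, 16:1, 18:1
Max frequency = 3
Mode = 4

Mode = 4


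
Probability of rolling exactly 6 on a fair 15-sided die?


Favorable outcomes (roll = 6): 1
Total outcomes = 15
P = 1/15 = 0.0667

P = 0.0667


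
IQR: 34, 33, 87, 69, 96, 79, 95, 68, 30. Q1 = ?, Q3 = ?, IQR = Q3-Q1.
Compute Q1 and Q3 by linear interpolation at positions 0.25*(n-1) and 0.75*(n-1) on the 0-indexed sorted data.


Sorted: 30, 33, 34, 68, 69, 79, 87, 95, 96
Q1 (25th %ile) = 34.0000
Q3 (75th %ile) = 87.0000
IQR = 87.0000 - 34.0000 = 53.0000

IQR = 53.0000


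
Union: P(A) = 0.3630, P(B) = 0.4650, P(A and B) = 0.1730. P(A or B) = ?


P(A∪B) = 0.3630 + 0.4650 - 0.1730
= 0.8280 - 0.1730
= 0.6550

P(A∪B) = 0.6550


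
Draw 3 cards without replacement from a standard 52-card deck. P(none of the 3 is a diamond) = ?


P(no diamonds) = (39/52) × (38/51) × (37/50)
= 0.4135

P = 0.4135


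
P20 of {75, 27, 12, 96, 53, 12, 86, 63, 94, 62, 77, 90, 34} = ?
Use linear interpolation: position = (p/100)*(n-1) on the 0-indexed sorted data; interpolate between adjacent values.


Sorted: 12, 12, 27, 34, 53, 62, 63, 75, 77, 86, 90, 94, 96
n = 13
Index = 20/100 * 12 = 2.4000
Lower = data[2] = 27, Upper = data[3] = 34
P20 = 27 + 0.4000*(7) = 29.8000

P20 = 29.8000


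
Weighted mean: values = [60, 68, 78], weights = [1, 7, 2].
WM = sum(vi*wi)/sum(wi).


Numerator = 60*1 + 68*7 + 78*2 = 692
Denominator = 1 + 7 + 2 = 10
WM = 692/10 = 69.2000

WM = 69.2000


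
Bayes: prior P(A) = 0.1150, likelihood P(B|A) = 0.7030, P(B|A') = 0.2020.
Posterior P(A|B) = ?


P(B) = P(B|A)*P(A) + P(B|A')*P(A')
= 0.7030*0.1150 + 0.2020*0.8850
= 0.080845 + 0.178770 = 0.259615
P(A|B) = 0.080845/0.259615 = 0.3114

P(A|B) = 0.3114


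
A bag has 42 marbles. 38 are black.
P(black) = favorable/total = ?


P = 38/42 = 0.9048

P = 0.9048


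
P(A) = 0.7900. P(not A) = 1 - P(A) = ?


P(not A) = 1 - 0.7900 = 0.2100

P(not A) = 0.2100


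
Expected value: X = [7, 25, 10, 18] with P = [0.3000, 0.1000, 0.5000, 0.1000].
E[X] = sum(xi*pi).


E[X] = 7*0.3000 + 25*0.1000 + 10*0.5000 + 18*0.1000
= 2.1000 + 2.5000 + 5.0000 + 1.8000
= 11.4000

E[X] = 11.4000


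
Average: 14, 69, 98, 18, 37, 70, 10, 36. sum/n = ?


Sum = 14 + 69 + 98 + 18 + 37 + 70 + 10 + 36 = 352
n = 8
Mean = 352/8 = 44.0000

Mean = 44.0000


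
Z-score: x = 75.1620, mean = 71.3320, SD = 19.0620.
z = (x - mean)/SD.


z = (75.1620 - 71.3320)/19.0620
= 3.8300/19.0620
= 0.2009

z = 0.2009


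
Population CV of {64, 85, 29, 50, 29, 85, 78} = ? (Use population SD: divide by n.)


Mean = 60.0000
SD = 22.7156
CV = (22.7156/60.0000)*100 = 37.8594%

CV = 37.8594%


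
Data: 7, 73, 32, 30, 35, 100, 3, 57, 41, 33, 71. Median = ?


Sorted: 3, 7, 30, 32, 33, 35, 41, 57, 71, 73, 100
n = 11 (odd)
Middle value = 35

Median = 35


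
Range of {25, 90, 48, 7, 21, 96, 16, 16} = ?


Max = 96, Min = 7
Range = 96 - 7 = 89

Range = 89


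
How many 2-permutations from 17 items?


P(17,2) = 17!/15!
= 355687428096000/1307674368000
= 272

P(17,2) = 272


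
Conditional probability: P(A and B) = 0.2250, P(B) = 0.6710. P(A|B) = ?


P(A|B) = 0.2250/0.6710 = 0.3353

P(A|B) = 0.3353


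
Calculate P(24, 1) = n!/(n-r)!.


P(24,1) = 24!/23!
= 620448401733239439360000/25852016738884976640000
= 24

P(24,1) = 24


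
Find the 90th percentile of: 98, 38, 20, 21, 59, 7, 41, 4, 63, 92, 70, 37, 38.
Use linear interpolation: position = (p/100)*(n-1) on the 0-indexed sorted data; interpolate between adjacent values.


Sorted: 4, 7, 20, 21, 37, 38, 38, 41, 59, 63, 70, 92, 98
n = 13
Index = 90/100 * 12 = 10.8000
Lower = data[10] = 70, Upper = data[11] = 92
P90 = 70 + 0.8000*(22) = 87.6000

P90 = 87.6000


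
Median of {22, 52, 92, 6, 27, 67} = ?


Sorted: 6, 22, 27, 52, 67, 92
n = 6 (even)
Middle values: 27 and 52
Median = (27+52)/2 = 39.5000

Median = 39.5000


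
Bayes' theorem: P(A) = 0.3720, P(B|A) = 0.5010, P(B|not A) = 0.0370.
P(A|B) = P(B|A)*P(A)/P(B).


P(B) = P(B|A)*P(A) + P(B|A')*P(A')
= 0.5010*0.3720 + 0.0370*0.6280
= 0.186372 + 0.023236 = 0.209608
P(A|B) = 0.186372/0.209608 = 0.8891

P(A|B) = 0.8891


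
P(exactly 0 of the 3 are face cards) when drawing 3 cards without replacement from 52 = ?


Hypergeometric: P(X=0) = C(12,0)·C(40,3) / C(52,3)
= 1 × 9880 / 22100
= 9880/22100 = 0.4471

P = 0.4471


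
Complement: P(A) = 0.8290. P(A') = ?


P(not A) = 1 - 0.8290 = 0.1710

P(not A) = 0.1710


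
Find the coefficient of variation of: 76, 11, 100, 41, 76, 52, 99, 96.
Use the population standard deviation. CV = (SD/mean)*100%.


Mean = 68.8750
SD = 29.8431
CV = (29.8431/68.8750)*100 = 43.3293%

CV = 43.3293%


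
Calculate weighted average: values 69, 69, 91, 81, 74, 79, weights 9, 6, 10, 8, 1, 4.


Numerator = 69*9 + 69*6 + 91*10 + 81*8 + 74*1 + 79*4 = 2983
Denominator = 9 + 6 + 10 + 8 + 1 + 4 = 38
WM = 2983/38 = 78.5000

WM = 78.5000


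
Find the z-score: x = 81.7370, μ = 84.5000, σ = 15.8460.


z = (81.7370 - 84.5000)/15.8460
= -2.7630/15.8460
= -0.1744

z = -0.1744


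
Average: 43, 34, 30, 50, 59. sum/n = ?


Sum = 43 + 34 + 30 + 50 + 59 = 216
n = 5
Mean = 216/5 = 43.2000

Mean = 43.2000


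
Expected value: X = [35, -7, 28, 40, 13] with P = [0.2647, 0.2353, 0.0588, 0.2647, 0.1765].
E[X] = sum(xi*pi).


E[X] = 35*0.2647 - 7*0.2353 + 28*0.0588 + 40*0.2647 + 13*0.1765
= 9.2645 - 1.6471 + 1.6464 + 10.5880 + 2.2945
= 22.1463

E[X] = 22.1463


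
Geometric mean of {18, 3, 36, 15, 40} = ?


Product = 18 × 3 × 36 × 15 × 40 = 1166400
GM = 1166400^(1/5) = 16.3444

GM = 16.3444


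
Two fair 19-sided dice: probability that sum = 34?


Total outcomes = 19×19 = 361
Favorable (sum = 34): 5
P = 5/361 = 0.0139

P = 0.0139


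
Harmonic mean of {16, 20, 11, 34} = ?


Sum of reciprocals = 1/16 + 1/20 + 1/11 + 1/34 = 0.232821
HM = 4/0.232821 = 17.1806

HM = 17.1806


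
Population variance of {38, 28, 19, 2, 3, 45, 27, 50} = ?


Mean = 26.5000
Squared deviations: 132.2500, 2.2500, 56.2500, 600.2500, 552.2500, 342.2500, 0.2500, 552.2500
Sum = 2238.0000
Variance = 2238.0000/8 = 279.7500

Variance = 279.7500


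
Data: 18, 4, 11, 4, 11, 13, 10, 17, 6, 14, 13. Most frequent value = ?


Frequencies: 4:2, 6:1, 10:1, 11:2, 13:2, 14:1, 17:1, 18:1
Max frequency = 2
Mode = 4, 11, 13

Mode = 4, 11, 13


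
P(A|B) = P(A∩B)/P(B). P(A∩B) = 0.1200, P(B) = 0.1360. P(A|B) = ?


P(A|B) = 0.1200/0.1360 = 0.8824

P(A|B) = 0.8824


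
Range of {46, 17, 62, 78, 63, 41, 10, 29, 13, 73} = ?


Max = 78, Min = 10
Range = 78 - 10 = 68

Range = 68


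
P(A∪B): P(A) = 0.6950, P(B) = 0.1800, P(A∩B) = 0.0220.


P(A∪B) = 0.6950 + 0.1800 - 0.0220
= 0.8750 - 0.0220
= 0.8530

P(A∪B) = 0.8530


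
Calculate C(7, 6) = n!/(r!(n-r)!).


C(7,6) = 7!/(6! × 1!)
= 5040/(720 × 1)
= 7

C(7,6) = 7


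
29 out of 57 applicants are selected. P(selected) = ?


P = 29/57 = 0.5088

P = 0.5088


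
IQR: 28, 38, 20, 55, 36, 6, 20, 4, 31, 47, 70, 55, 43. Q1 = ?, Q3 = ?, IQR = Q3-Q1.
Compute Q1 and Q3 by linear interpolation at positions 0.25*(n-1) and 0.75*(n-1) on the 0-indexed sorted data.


Sorted: 4, 6, 20, 20, 28, 31, 36, 38, 43, 47, 55, 55, 70
Q1 (25th %ile) = 20.0000
Q3 (75th %ile) = 47.0000
IQR = 47.0000 - 20.0000 = 27.0000

IQR = 27.0000


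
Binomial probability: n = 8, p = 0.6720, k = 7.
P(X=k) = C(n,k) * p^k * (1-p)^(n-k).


C(8,7) = 8
p^7 = 0.061885
(1-p)^1 = 0.328000
P = 8 * 0.061885 * 0.328000 = 0.1624

P(X=7) = 0.1624


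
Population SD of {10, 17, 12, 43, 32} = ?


Mean = 22.8000
Variance = 161.3600
SD = sqrt(161.3600) = 12.7028

SD = 12.7028


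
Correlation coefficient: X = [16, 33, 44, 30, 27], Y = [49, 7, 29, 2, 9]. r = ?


Mean X = 30.0000, Mean Y = 19.2000
SD X = 9.055385, SD Y = 17.508855
Cov = -57.200000
r = -57.200000/(9.055385*17.508855) = -0.3608

r = -0.3608


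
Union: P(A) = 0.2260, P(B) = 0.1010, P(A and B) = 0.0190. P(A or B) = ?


P(A∪B) = 0.2260 + 0.1010 - 0.0190
= 0.3270 - 0.0190
= 0.3080

P(A∪B) = 0.3080


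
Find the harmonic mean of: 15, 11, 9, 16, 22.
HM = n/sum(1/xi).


Sum of reciprocals = 1/15 + 1/11 + 1/9 + 1/16 + 1/22 = 0.376641
HM = 5/0.376641 = 13.2752

HM = 13.2752


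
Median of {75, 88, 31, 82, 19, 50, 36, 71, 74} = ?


Sorted: 19, 31, 36, 50, 71, 74, 75, 82, 88
n = 9 (odd)
Middle value = 71

Median = 71


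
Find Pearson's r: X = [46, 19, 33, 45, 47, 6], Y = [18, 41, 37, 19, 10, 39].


Mean X = 32.6667, Mean Y = 27.3333
SD X = 15.456031, SD Y = 12.064641
Cov = -161.722222
r = -161.722222/(15.456031*12.064641) = -0.8673

r = -0.8673


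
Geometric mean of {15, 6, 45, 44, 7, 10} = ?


Product = 15 × 6 × 45 × 44 × 7 × 10 = 12474000
GM = 12474000^(1/6) = 15.2289

GM = 15.2289


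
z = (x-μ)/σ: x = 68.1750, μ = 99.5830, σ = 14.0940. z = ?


z = (68.1750 - 99.5830)/14.0940
= -31.4080/14.0940
= -2.2285

z = -2.2285


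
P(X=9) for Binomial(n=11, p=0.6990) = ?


C(11,9) = 55
p^9 = 0.039838
(1-p)^2 = 0.090601
P = 55 * 0.039838 * 0.090601 = 0.1985

P(X=9) = 0.1985


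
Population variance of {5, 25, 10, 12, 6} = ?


Mean = 11.6000
Squared deviations: 43.5600, 179.5600, 2.5600, 0.1600, 31.3600
Sum = 257.2000
Variance = 257.2000/5 = 51.4400

Variance = 51.4400


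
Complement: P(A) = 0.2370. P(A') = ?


P(not A) = 1 - 0.2370 = 0.7630

P(not A) = 0.7630


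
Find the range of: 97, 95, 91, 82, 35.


Max = 97, Min = 35
Range = 97 - 35 = 62

Range = 62


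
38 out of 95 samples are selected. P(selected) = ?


P = 38/95 = 0.4000

P = 0.4000


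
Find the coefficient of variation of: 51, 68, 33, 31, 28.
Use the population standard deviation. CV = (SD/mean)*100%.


Mean = 42.2000
SD = 15.1974
CV = (15.1974/42.2000)*100 = 36.0127%

CV = 36.0127%


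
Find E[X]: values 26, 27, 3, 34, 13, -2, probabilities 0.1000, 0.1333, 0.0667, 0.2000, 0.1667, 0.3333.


E[X] = 26*0.1000 + 27*0.1333 + 3*0.0667 + 34*0.2000 + 13*0.1667 - 2*0.3333
= 2.6000 + 3.5991 + 0.2001 + 6.8000 + 2.1671 - 0.6666
= 14.6997

E[X] = 14.6997


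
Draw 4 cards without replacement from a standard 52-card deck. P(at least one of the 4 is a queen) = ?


P(at least one) = 1 - P(none)
P(none) = (48/52) × (47/51) × (46/50) × (45/49) = 0.718737
P(at least one) = 1 - 0.718737 = 0.2813

P = 0.2813


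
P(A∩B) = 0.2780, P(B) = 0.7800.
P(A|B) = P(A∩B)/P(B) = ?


P(A|B) = 0.2780/0.7800 = 0.3564

P(A|B) = 0.3564


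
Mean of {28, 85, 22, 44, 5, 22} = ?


Sum = 28 + 85 + 22 + 44 + 5 + 22 = 206
n = 6
Mean = 206/6 = 34.3333

Mean = 34.3333


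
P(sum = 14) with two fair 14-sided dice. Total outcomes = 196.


Total outcomes = 14×14 = 196
Favorable (sum = 14): 13
P = 13/196 = 0.0663

P = 0.0663


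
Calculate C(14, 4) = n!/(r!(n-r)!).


C(14,4) = 14!/(4! × 10!)
= 87178291200/(24 × 3628800)
= 1001

C(14,4) = 1001


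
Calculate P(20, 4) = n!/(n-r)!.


P(20,4) = 20!/16!
= 2432902008176640000/20922789888000
= 116280

P(20,4) = 116280


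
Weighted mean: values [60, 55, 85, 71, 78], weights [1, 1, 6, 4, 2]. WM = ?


Numerator = 60*1 + 55*1 + 85*6 + 71*4 + 78*2 = 1065
Denominator = 1 + 1 + 6 + 4 + 2 = 14
WM = 1065/14 = 76.0714

WM = 76.0714


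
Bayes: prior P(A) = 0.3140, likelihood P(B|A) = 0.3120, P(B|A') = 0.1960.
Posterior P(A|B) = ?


P(B) = P(B|A)*P(A) + P(B|A')*P(A')
= 0.3120*0.3140 + 0.1960*0.6860
= 0.097968 + 0.134456 = 0.232424
P(A|B) = 0.097968/0.232424 = 0.4215

P(A|B) = 0.4215


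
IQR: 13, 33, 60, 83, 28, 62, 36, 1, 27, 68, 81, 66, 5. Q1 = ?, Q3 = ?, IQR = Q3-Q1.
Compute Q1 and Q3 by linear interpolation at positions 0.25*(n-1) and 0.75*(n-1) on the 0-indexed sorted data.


Sorted: 1, 5, 13, 27, 28, 33, 36, 60, 62, 66, 68, 81, 83
Q1 (25th %ile) = 27.0000
Q3 (75th %ile) = 66.0000
IQR = 66.0000 - 27.0000 = 39.0000

IQR = 39.0000


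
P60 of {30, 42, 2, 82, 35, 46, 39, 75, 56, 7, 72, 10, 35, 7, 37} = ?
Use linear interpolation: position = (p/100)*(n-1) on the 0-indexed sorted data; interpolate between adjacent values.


Sorted: 2, 7, 7, 10, 30, 35, 35, 37, 39, 42, 46, 56, 72, 75, 82
n = 15
Index = 60/100 * 14 = 8.4000
Lower = data[8] = 39, Upper = data[9] = 42
P60 = 39 + 0.4000*(3) = 40.2000

P60 = 40.2000


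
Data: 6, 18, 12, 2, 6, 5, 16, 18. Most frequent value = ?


Frequencies: 2:1, 5:1, 6:2, 12:1, 16:1, 18:2
Max frequency = 2
Mode = 6, 18

Mode = 6, 18


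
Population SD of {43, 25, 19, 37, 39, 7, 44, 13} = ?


Mean = 28.3750
Variance = 179.7344
SD = sqrt(179.7344) = 13.4065

SD = 13.4065
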